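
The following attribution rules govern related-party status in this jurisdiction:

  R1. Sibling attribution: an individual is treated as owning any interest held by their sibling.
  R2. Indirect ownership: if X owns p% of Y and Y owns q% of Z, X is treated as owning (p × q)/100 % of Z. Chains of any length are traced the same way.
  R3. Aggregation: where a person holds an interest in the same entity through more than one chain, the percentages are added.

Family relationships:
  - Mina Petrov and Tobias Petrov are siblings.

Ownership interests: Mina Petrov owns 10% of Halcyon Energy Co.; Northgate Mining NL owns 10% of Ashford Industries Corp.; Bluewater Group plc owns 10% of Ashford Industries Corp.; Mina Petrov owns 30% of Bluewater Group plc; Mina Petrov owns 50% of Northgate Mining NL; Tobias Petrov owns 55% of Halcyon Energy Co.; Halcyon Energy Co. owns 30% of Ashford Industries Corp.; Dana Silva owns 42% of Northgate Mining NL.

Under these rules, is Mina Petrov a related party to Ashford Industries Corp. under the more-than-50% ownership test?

By sibling attribution (R1), Mina Petrov is treated as also owning Tobias Petrov's interest in Halcyon Energy Co, giving 10% + 55% = 65%.
Chain via Northgate Mining NL (R2): 50% × 10% = 5% of Ashford Industries Corp.
Chain via Bluewater Group plc (R2): 30% × 10% = 3% of Ashford Industries Corp.
Chain via Halcyon Energy Co. (R2): 65% × 30% = 19.5% of Ashford Industries Corp.
Aggregating (R3): 5% + 3% + 19.5% = 27.5%.
27.5% does not exceed the 50% threshold, so Mina is not a related party to Ashford Industries Corp.

No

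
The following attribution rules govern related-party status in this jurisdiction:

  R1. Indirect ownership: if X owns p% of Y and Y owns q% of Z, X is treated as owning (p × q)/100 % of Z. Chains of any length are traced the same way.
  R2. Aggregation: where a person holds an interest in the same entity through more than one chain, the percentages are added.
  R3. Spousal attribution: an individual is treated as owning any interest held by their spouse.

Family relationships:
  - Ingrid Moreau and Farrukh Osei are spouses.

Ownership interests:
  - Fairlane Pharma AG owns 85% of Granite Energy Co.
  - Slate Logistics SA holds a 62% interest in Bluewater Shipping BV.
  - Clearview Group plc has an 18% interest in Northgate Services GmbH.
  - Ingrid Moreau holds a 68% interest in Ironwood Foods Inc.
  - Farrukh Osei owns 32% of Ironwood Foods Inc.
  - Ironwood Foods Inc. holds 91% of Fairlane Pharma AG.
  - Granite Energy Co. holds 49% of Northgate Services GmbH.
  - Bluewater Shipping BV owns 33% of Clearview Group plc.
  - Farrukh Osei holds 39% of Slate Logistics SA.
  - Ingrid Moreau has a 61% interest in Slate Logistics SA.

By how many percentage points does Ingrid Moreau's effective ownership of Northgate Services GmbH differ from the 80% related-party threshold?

38.4157

By spousal attribution (R3), Ingrid Moreau is treated as also owning Farrukh Osei's interest in Ironwood Foods Inc, giving 68% + 32% = 100%.
By spousal attribution (R3), Ingrid Moreau is treated as also owning Farrukh Osei's interest in Slate Logistics SA, giving 61% + 39% = 100%.
Chain via Ironwood Foods Inc. → Fairlane Pharma AG → Granite Energy Co. (R1): 100% × 91% × 85% × 49% = 37.9015% of Northgate Services GmbH.
Chain via Slate Logistics SA → Bluewater Shipping BV → Clearview Group plc (R1): 100% × 62% × 33% × 18% = 3.6828% of Northgate Services GmbH.
Aggregating (R2): 37.9015% + 3.6828% = 41.5843%.
41.5843% falls short of the 80% threshold by 38.4157 percentage points.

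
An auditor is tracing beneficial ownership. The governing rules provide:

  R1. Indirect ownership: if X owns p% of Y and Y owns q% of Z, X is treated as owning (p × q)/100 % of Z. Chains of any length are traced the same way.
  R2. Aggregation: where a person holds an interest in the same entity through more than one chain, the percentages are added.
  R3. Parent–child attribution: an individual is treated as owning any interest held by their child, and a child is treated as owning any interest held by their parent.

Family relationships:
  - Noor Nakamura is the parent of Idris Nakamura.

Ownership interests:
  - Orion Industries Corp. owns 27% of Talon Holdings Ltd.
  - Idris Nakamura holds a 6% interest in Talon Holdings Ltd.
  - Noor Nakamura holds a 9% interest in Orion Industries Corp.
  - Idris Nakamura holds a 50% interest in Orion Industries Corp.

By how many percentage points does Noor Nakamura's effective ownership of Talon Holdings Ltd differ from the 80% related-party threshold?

By parent–child attribution (R3), Noor Nakamura is treated as also owning Idris Nakamura's interest in Orion Industries Corp, giving 9% + 50% = 59%.
By parent–child attribution (R3), Noor Nakamura is treated as owning Idris Nakamura's 6% interest in Talon Holdings Ltd.
Chain via Orion Industries Corp. (R1): 59% × 27% = 15.93% of Talon Holdings Ltd.
Direct interest in Talon Holdings Ltd: 6%.
Aggregating (R2): 15.93% + 6% = 21.93%.
21.93% falls short of the 80% threshold by 58.07 percentage points.

58.07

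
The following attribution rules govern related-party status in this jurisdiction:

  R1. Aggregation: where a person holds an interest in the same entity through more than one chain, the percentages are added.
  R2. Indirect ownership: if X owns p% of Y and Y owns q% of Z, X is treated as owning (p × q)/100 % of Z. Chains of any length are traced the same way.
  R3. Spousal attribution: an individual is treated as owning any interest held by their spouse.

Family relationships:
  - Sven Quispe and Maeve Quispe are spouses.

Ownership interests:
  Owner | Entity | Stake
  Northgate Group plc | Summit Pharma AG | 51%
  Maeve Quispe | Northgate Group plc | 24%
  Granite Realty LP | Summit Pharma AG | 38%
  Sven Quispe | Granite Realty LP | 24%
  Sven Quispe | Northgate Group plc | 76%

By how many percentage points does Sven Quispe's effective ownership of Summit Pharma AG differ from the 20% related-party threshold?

40.12

By spousal attribution (R3), Sven Quispe is treated as also owning Maeve Quispe's interest in Northgate Group plc, giving 76% + 24% = 100%.
Chain via Northgate Group plc (R2): 100% × 51% = 51% of Summit Pharma AG.
Chain via Granite Realty LP (R2): 24% × 38% = 9.12% of Summit Pharma AG.
Aggregating (R1): 51% + 9.12% = 60.12%.
60.12% exceeds the 20% threshold by 40.12 percentage points.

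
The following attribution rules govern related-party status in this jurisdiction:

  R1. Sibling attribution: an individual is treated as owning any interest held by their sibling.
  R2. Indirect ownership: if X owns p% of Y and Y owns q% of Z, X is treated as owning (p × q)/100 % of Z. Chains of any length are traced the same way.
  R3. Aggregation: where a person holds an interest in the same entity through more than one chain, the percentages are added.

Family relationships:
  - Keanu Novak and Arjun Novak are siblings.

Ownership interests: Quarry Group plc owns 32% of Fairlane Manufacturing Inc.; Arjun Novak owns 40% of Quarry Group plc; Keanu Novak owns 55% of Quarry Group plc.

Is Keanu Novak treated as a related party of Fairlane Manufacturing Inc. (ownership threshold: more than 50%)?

No

By sibling attribution (R1), Keanu Novak is treated as also owning Arjun Novak's interest in Quarry Group plc, giving 55% + 40% = 95%.
Chain via Quarry Group plc (R2): 95% × 32% = 30.4% of Fairlane Manufacturing Inc.
30.4% does not exceed the 50% threshold, so Keanu is not a related party to Fairlane Manufacturing Inc.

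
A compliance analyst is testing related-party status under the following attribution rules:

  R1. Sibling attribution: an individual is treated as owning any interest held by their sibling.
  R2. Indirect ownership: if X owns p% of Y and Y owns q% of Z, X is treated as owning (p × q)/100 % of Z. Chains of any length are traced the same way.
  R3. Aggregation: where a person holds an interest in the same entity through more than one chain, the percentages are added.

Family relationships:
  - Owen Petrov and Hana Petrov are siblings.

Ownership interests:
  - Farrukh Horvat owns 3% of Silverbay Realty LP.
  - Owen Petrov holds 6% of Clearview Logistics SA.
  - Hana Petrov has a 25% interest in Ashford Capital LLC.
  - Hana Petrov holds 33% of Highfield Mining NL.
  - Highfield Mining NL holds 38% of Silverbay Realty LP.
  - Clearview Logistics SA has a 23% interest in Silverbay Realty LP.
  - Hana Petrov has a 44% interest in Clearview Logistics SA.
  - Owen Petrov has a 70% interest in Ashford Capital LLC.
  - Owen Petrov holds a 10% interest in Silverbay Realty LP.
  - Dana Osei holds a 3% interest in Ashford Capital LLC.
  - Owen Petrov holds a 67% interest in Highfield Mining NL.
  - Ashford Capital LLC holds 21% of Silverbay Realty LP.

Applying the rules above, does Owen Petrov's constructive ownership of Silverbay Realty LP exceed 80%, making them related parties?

By sibling attribution (R1), Owen Petrov is treated as also owning Hana Petrov's interest in Ashford Capital LLC, giving 70% + 25% = 95%.
By sibling attribution (R1), Owen Petrov is treated as also owning Hana Petrov's interest in Clearview Logistics SA, giving 6% + 44% = 50%.
By sibling attribution (R1), Owen Petrov is treated as also owning Hana Petrov's interest in Highfield Mining NL, giving 67% + 33% = 100%.
Chain via Ashford Capital LLC (R2): 95% × 21% = 19.95% of Silverbay Realty LP.
Chain via Clearview Logistics SA (R2): 50% × 23% = 11.5% of Silverbay Realty LP.
Chain via Highfield Mining NL (R2): 100% × 38% = 38% of Silverbay Realty LP.
Direct interest in Silverbay Realty LP: 10%.
Aggregating (R3): 19.95% + 11.5% + 38% + 10% = 79.45%.
79.45% does not exceed the 80% threshold, so Owen is not a related party to Silverbay Realty LP.

No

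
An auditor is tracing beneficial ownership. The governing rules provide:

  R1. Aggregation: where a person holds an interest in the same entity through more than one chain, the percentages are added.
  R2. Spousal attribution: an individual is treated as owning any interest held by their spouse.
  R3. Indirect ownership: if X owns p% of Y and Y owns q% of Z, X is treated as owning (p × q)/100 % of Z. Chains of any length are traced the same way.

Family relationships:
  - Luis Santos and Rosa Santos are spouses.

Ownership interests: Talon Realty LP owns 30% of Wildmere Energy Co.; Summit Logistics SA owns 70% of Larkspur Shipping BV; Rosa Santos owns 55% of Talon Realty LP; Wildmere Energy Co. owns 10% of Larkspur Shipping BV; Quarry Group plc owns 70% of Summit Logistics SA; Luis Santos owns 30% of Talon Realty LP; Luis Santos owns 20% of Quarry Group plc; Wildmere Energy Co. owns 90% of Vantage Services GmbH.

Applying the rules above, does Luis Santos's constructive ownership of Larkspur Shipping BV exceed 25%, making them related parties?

By spousal attribution (R2), Luis Santos is treated as also owning Rosa Santos's interest in Talon Realty LP, giving 30% + 55% = 85%.
Chain via Talon Realty LP → Wildmere Energy Co. (R3): 85% × 30% × 10% = 2.55% of Larkspur Shipping BV.
Chain via Quarry Group plc → Summit Logistics SA (R3): 20% × 70% × 70% = 9.8% of Larkspur Shipping BV.
Aggregating (R1): 2.55% + 9.8% = 12.35%.
12.35% does not exceed the 25% threshold, so Luis is not a related party to Larkspur Shipping BV.

No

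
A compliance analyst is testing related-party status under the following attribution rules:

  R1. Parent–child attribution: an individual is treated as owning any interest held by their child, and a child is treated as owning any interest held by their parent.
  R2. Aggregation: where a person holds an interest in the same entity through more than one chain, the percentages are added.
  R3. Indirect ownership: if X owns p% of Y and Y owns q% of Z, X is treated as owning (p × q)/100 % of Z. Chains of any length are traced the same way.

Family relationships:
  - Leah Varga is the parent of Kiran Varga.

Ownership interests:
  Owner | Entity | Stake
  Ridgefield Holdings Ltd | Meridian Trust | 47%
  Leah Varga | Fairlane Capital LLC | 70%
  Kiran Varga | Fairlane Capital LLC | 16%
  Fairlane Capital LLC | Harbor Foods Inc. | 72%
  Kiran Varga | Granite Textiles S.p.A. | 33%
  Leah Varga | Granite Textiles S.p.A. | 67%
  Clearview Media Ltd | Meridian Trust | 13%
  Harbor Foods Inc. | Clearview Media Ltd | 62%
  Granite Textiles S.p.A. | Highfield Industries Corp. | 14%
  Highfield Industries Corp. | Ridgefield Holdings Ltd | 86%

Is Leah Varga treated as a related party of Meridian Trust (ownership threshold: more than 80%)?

By parent–child attribution (R1), Leah Varga is treated as also owning Kiran Varga's interest in Granite Textiles S.p.A, giving 67% + 33% = 100%.
By parent–child attribution (R1), Leah Varga is treated as also owning Kiran Varga's interest in Fairlane Capital LLC, giving 70% + 16% = 86%.
Chain via Granite Textiles S.p.A. → Highfield Industries Corp. → Ridgefield Holdings Ltd (R3): 100% × 14% × 86% × 47% = 5.6588% of Meridian Trust.
Chain via Fairlane Capital LLC → Harbor Foods Inc. → Clearview Media Ltd (R3): 86% × 72% × 62% × 13% = 4.990752% of Meridian Trust.
Aggregating (R2): 5.6588% + 4.990752% = 10.649552%.
10.649552% does not exceed the 80% threshold, so Leah is not a related party to Meridian Trust.

No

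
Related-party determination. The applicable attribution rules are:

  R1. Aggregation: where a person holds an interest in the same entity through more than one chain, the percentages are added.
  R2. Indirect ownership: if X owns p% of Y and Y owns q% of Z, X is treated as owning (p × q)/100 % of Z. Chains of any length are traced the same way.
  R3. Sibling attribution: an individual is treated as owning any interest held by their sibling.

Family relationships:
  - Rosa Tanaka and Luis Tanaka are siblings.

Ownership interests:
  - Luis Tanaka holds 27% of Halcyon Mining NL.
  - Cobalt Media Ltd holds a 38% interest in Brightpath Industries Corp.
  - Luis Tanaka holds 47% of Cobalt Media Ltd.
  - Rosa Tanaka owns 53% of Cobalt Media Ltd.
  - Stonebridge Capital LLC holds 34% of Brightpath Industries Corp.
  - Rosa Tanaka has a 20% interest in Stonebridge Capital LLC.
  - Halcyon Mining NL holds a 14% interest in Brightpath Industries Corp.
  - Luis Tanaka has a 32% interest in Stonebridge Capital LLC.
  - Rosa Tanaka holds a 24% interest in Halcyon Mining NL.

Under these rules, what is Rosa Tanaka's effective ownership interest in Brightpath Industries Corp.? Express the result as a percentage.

By sibling attribution (R3), Rosa Tanaka is treated as also owning Luis Tanaka's interest in Halcyon Mining NL, giving 24% + 27% = 51%.
By sibling attribution (R3), Rosa Tanaka is treated as also owning Luis Tanaka's interest in Cobalt Media Ltd, giving 53% + 47% = 100%.
By sibling attribution (R3), Rosa Tanaka is treated as also owning Luis Tanaka's interest in Stonebridge Capital LLC, giving 20% + 32% = 52%.
Chain via Halcyon Mining NL (R2): 51% × 14% = 7.14% of Brightpath Industries Corp.
Chain via Cobalt Media Ltd (R2): 100% × 38% = 38% of Brightpath Industries Corp.
Chain via Stonebridge Capital LLC (R2): 52% × 34% = 17.68% of Brightpath Industries Corp.
Aggregating (R1): 7.14% + 38% + 17.68% = 62.82%.

62.82%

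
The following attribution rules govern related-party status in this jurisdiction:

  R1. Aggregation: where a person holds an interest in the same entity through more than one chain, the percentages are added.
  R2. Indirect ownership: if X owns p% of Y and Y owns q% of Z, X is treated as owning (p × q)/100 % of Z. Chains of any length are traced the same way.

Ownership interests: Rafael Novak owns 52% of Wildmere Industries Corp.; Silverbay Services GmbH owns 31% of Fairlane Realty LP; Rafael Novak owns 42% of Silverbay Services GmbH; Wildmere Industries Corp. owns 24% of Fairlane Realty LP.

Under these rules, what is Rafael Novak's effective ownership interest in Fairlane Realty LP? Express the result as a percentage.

Chain via Silverbay Services GmbH (R2): 42% × 31% = 13.02% of Fairlane Realty LP.
Chain via Wildmere Industries Corp. (R2): 52% × 24% = 12.48% of Fairlane Realty LP.
Aggregating (R1): 13.02% + 12.48% = 25.5%.

25.5%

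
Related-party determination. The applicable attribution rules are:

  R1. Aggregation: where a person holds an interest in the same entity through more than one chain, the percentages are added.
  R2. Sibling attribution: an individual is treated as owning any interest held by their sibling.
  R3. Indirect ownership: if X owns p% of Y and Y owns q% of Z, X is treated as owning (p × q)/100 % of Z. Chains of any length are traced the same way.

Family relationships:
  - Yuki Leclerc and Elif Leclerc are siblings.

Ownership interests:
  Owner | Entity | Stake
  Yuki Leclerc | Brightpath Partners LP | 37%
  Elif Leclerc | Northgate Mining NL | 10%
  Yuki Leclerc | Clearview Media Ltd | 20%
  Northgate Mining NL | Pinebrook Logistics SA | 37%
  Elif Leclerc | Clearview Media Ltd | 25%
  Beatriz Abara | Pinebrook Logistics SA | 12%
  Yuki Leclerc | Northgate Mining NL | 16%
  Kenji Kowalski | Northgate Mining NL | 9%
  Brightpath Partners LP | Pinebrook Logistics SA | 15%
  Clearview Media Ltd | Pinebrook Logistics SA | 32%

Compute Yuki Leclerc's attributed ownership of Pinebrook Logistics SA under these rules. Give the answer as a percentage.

29.57%

By sibling attribution (R2), Yuki Leclerc is treated as also owning Elif Leclerc's interest in Clearview Media Ltd, giving 20% + 25% = 45%.
By sibling attribution (R2), Yuki Leclerc is treated as also owning Elif Leclerc's interest in Northgate Mining NL, giving 16% + 10% = 26%.
Chain via Brightpath Partners LP (R3): 37% × 15% = 5.55% of Pinebrook Logistics SA.
Chain via Clearview Media Ltd (R3): 45% × 32% = 14.4% of Pinebrook Logistics SA.
Chain via Northgate Mining NL (R3): 26% × 37% = 9.62% of Pinebrook Logistics SA.
Aggregating (R1): 5.55% + 14.4% + 9.62% = 29.57%.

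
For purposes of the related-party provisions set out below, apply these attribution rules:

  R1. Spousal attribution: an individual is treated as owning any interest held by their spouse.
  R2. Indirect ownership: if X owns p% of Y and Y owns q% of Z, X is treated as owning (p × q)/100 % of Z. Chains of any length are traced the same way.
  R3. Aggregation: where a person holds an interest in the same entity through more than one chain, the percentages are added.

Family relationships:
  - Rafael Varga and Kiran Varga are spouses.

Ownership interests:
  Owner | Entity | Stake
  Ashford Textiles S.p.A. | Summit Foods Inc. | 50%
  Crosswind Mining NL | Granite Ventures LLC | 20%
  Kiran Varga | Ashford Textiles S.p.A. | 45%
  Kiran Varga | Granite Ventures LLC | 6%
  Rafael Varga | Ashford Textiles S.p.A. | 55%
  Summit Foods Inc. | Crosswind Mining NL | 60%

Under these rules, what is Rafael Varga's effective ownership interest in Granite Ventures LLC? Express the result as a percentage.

12%

By spousal attribution (R1), Rafael Varga is treated as also owning Kiran Varga's interest in Ashford Textiles S.p.A, giving 55% + 45% = 100%.
By spousal attribution (R1), Rafael Varga is treated as owning Kiran Varga's 6% interest in Granite Ventures LLC.
Chain via Ashford Textiles S.p.A. → Summit Foods Inc. → Crosswind Mining NL (R2): 100% × 50% × 60% × 20% = 6% of Granite Ventures LLC.
Direct interest in Granite Ventures LLC: 6%.
Aggregating (R3): 6% + 6% = 12%.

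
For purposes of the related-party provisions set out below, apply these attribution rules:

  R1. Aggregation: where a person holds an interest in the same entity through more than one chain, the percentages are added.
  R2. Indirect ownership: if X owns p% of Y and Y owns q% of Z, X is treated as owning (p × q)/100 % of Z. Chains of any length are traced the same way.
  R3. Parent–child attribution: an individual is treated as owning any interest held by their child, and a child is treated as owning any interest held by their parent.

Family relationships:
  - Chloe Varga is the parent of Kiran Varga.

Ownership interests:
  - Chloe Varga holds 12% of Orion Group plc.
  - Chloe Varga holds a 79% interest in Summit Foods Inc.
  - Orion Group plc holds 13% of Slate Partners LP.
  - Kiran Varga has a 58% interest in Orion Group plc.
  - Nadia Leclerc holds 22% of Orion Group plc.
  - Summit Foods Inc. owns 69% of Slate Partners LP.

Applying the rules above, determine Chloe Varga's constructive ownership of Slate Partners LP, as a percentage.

By parent–child attribution (R3), Chloe Varga is treated as also owning Kiran Varga's interest in Orion Group plc, giving 12% + 58% = 70%.
Chain via Orion Group plc (R2): 70% × 13% = 9.1% of Slate Partners LP.
Chain via Summit Foods Inc. (R2): 79% × 69% = 54.51% of Slate Partners LP.
Aggregating (R1): 9.1% + 54.51% = 63.61%.

63.61%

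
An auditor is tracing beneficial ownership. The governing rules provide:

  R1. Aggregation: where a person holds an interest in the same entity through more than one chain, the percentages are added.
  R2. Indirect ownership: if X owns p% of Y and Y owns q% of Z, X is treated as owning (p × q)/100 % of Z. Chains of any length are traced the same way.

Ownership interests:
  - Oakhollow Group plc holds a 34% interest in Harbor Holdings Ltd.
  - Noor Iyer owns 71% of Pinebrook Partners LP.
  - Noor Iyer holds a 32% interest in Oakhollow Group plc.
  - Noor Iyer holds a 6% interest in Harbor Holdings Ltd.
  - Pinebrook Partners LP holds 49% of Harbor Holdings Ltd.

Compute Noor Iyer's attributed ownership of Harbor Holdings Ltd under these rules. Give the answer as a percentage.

51.67%

Chain via Oakhollow Group plc (R2): 32% × 34% = 10.88% of Harbor Holdings Ltd.
Chain via Pinebrook Partners LP (R2): 71% × 49% = 34.79% of Harbor Holdings Ltd.
Direct interest in Harbor Holdings Ltd: 6%.
Aggregating (R1): 10.88% + 34.79% + 6% = 51.67%.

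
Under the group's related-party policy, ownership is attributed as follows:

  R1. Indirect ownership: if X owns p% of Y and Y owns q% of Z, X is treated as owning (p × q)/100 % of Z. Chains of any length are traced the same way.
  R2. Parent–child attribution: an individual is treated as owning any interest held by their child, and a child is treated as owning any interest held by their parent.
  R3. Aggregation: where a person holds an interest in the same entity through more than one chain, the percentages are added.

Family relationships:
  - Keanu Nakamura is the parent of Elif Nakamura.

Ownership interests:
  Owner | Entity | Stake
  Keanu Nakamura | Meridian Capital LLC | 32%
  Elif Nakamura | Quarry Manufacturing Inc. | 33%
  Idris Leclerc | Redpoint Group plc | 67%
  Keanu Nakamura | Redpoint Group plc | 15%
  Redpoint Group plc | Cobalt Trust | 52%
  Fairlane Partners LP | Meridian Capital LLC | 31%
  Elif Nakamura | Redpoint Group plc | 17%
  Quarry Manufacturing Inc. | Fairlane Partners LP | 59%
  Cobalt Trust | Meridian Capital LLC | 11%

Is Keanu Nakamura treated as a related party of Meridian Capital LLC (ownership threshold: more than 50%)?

No

By parent–child attribution (R2), Keanu Nakamura is treated as also owning Elif Nakamura's interest in Redpoint Group plc, giving 15% + 17% = 32%.
By parent–child attribution (R2), Keanu Nakamura is treated as owning Elif Nakamura's 33% interest in Quarry Manufacturing Inc.
Chain via Redpoint Group plc → Cobalt Trust (R1): 32% × 52% × 11% = 1.8304% of Meridian Capital LLC.
Direct interest in Meridian Capital LLC: 32%.
Chain via Quarry Manufacturing Inc. → Fairlane Partners LP (R1): 33% × 59% × 31% = 6.0357% of Meridian Capital LLC.
Aggregating (R3): 1.8304% + 32% + 6.0357% = 39.8661%.
39.8661% does not exceed the 50% threshold, so Keanu is not a related party to Meridian Capital LLC.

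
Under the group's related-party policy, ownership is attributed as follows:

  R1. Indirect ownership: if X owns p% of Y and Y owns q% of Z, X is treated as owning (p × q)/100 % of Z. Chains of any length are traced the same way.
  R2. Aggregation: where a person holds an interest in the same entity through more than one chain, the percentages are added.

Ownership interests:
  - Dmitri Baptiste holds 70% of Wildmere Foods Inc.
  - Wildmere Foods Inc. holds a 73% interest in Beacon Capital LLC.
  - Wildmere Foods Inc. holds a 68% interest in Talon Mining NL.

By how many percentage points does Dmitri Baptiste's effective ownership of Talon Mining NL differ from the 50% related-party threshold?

2.4

Chain via Wildmere Foods Inc. (R1): 70% × 68% = 47.6% of Talon Mining NL.
47.6% falls short of the 50% threshold by 2.4 percentage points.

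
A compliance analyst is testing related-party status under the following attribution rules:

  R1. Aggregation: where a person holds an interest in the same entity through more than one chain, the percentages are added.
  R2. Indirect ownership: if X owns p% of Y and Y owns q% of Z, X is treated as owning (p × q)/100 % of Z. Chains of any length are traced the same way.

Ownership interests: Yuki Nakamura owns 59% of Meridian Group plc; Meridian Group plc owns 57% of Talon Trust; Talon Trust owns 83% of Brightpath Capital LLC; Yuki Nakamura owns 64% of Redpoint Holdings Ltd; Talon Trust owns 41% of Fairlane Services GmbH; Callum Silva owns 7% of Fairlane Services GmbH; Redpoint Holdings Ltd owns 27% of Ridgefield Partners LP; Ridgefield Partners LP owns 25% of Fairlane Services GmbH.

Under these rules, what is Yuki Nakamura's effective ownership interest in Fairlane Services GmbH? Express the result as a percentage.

18.1083%

Chain via Meridian Group plc → Talon Trust (R2): 59% × 57% × 41% = 13.7883% of Fairlane Services GmbH.
Chain via Redpoint Holdings Ltd → Ridgefield Partners LP (R2): 64% × 27% × 25% = 4.32% of Fairlane Services GmbH.
Aggregating (R1): 13.7883% + 4.32% = 18.1083%.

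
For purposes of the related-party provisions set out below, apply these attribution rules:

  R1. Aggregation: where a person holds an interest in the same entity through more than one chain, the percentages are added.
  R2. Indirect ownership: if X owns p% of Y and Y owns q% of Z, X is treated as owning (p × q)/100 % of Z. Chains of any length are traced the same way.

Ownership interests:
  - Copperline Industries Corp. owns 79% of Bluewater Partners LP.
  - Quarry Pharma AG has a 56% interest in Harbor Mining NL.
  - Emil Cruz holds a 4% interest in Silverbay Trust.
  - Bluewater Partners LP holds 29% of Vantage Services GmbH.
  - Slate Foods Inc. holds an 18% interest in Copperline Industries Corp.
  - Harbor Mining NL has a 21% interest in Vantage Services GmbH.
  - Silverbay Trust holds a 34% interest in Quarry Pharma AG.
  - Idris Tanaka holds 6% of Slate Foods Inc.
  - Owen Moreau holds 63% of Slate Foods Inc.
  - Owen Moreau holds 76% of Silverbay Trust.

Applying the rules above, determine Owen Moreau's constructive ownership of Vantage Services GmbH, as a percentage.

5.636778%

Chain via Slate Foods Inc. → Copperline Industries Corp. → Bluewater Partners LP (R2): 63% × 18% × 79% × 29% = 2.597994% of Vantage Services GmbH.
Chain via Silverbay Trust → Quarry Pharma AG → Harbor Mining NL (R2): 76% × 34% × 56% × 21% = 3.038784% of Vantage Services GmbH.
Aggregating (R1): 2.597994% + 3.038784% = 5.636778%.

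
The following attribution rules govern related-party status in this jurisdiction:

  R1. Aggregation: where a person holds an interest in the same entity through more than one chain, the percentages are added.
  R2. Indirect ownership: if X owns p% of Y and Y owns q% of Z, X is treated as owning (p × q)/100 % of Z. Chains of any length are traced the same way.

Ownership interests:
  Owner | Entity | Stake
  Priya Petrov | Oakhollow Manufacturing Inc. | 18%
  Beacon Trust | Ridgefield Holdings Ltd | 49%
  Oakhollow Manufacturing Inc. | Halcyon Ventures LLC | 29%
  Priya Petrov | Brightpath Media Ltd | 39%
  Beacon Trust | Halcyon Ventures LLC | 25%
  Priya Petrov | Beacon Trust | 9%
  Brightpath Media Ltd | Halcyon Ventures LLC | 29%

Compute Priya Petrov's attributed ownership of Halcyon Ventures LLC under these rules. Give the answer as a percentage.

18.78%

Chain via Brightpath Media Ltd (R2): 39% × 29% = 11.31% of Halcyon Ventures LLC.
Chain via Oakhollow Manufacturing Inc. (R2): 18% × 29% = 5.22% of Halcyon Ventures LLC.
Chain via Beacon Trust (R2): 9% × 25% = 2.25% of Halcyon Ventures LLC.
Aggregating (R1): 11.31% + 5.22% + 2.25% = 18.78%.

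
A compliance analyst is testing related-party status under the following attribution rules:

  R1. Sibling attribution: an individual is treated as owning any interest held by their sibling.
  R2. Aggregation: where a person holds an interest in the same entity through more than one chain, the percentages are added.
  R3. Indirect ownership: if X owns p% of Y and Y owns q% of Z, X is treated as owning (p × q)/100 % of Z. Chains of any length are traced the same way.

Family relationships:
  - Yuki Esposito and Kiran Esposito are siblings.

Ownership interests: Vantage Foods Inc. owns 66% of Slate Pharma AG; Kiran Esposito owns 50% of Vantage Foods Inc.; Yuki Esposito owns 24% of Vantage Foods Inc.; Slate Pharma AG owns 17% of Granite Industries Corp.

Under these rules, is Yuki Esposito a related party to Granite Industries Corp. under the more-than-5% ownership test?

By sibling attribution (R1), Yuki Esposito is treated as also owning Kiran Esposito's interest in Vantage Foods Inc, giving 24% + 50% = 74%.
Chain via Vantage Foods Inc. → Slate Pharma AG (R3): 74% × 66% × 17% = 8.3028% of Granite Industries Corp.
8.3028% exceeds the 5% threshold, so Yuki is a related party to Granite Industries Corp.

Yes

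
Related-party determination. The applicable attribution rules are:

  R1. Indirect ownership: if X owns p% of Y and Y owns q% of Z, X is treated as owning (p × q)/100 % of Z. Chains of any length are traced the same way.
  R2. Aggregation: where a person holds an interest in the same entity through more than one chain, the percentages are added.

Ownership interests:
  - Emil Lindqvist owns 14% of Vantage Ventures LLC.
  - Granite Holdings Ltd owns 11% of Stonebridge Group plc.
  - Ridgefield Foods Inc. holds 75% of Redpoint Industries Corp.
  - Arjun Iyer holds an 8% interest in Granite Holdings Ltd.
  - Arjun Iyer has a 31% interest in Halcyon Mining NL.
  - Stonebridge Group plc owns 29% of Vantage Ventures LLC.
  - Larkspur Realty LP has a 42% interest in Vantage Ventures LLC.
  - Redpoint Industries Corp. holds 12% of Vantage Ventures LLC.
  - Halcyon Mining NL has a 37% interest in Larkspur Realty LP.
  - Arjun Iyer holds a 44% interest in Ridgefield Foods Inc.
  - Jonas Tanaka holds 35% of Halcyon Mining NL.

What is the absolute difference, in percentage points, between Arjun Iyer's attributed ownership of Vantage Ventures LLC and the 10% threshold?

Chain via Halcyon Mining NL → Larkspur Realty LP (R1): 31% × 37% × 42% = 4.8174% of Vantage Ventures LLC.
Chain via Ridgefield Foods Inc. → Redpoint Industries Corp. (R1): 44% × 75% × 12% = 3.96% of Vantage Ventures LLC.
Chain via Granite Holdings Ltd → Stonebridge Group plc (R1): 8% × 11% × 29% = 0.2552% of Vantage Ventures LLC.
Aggregating (R2): 4.8174% + 3.96% + 0.2552% = 9.0326%.
9.0326% falls short of the 10% threshold by 0.9674 percentage points.

0.9674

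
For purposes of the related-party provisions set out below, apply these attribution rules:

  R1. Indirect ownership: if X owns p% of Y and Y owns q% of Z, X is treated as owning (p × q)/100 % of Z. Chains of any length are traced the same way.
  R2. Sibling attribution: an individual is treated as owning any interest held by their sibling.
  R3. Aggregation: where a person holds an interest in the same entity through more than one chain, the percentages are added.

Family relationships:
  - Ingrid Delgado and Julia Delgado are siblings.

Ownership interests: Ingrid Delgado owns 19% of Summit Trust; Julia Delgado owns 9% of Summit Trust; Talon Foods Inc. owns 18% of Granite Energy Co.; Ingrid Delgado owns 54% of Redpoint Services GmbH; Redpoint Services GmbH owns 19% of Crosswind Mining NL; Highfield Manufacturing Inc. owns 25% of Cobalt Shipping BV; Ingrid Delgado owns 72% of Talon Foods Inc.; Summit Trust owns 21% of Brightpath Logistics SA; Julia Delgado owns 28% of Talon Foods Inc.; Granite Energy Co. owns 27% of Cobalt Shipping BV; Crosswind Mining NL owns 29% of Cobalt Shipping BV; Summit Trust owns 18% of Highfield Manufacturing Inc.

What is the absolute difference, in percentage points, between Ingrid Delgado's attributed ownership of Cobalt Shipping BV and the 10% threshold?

0.9046

By sibling attribution (R2), Ingrid Delgado is treated as also owning Julia Delgado's interest in Talon Foods Inc, giving 72% + 28% = 100%.
By sibling attribution (R2), Ingrid Delgado is treated as also owning Julia Delgado's interest in Summit Trust, giving 19% + 9% = 28%.
Chain via Talon Foods Inc. → Granite Energy Co. (R1): 100% × 18% × 27% = 4.86% of Cobalt Shipping BV.
Chain via Redpoint Services GmbH → Crosswind Mining NL (R1): 54% × 19% × 29% = 2.9754% of Cobalt Shipping BV.
Chain via Summit Trust → Highfield Manufacturing Inc. (R1): 28% × 18% × 25% = 1.26% of Cobalt Shipping BV.
Aggregating (R3): 4.86% + 2.9754% + 1.26% = 9.0954%.
9.0954% falls short of the 10% threshold by 0.9046 percentage points.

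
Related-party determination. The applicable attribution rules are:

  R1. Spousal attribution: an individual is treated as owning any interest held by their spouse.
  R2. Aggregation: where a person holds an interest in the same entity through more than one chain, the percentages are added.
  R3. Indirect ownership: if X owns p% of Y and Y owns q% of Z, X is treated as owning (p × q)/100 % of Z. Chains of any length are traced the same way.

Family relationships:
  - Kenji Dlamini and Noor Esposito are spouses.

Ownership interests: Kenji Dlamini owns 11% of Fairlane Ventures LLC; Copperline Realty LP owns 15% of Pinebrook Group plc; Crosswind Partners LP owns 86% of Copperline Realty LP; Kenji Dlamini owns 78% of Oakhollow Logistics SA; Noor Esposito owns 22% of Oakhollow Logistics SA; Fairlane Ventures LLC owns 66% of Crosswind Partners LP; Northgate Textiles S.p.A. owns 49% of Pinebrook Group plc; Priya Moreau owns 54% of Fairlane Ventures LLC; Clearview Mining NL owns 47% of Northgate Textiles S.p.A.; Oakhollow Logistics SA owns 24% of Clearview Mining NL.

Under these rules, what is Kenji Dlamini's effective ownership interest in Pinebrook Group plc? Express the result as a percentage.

6.46374%

By spousal attribution (R1), Kenji Dlamini is treated as also owning Noor Esposito's interest in Oakhollow Logistics SA, giving 78% + 22% = 100%.
Chain via Fairlane Ventures LLC → Crosswind Partners LP → Copperline Realty LP (R3): 11% × 66% × 86% × 15% = 0.93654% of Pinebrook Group plc.
Chain via Oakhollow Logistics SA → Clearview Mining NL → Northgate Textiles S.p.A. (R3): 100% × 24% × 47% × 49% = 5.5272% of Pinebrook Group plc.
Aggregating (R2): 0.93654% + 5.5272% = 6.46374%.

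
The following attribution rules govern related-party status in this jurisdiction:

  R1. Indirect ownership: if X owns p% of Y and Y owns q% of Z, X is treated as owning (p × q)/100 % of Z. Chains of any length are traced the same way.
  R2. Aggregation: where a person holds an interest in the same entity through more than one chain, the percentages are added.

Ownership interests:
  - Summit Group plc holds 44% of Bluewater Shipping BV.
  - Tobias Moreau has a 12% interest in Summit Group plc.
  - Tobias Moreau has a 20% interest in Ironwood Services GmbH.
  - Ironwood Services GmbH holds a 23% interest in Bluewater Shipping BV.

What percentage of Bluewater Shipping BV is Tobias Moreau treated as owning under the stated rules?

Chain via Ironwood Services GmbH (R1): 20% × 23% = 4.6% of Bluewater Shipping BV.
Chain via Summit Group plc (R1): 12% × 44% = 5.28% of Bluewater Shipping BV.
Aggregating (R2): 4.6% + 5.28% = 9.88%.

9.88%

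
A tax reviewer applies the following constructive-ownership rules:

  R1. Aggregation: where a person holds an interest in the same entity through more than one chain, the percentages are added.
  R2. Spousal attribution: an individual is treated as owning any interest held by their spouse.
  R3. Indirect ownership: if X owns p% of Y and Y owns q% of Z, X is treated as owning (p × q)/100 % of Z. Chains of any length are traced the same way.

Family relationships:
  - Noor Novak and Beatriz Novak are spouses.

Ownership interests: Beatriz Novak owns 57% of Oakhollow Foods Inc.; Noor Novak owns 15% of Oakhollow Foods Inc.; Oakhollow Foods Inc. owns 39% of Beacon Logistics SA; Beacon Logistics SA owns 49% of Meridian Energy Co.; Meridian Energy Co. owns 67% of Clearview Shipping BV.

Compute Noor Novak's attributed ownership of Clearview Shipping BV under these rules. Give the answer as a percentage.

9.218664%

By spousal attribution (R2), Noor Novak is treated as also owning Beatriz Novak's interest in Oakhollow Foods Inc, giving 15% + 57% = 72%.
Chain via Oakhollow Foods Inc. → Beacon Logistics SA → Meridian Energy Co. (R3): 72% × 39% × 49% × 67% = 9.218664% of Clearview Shipping BV.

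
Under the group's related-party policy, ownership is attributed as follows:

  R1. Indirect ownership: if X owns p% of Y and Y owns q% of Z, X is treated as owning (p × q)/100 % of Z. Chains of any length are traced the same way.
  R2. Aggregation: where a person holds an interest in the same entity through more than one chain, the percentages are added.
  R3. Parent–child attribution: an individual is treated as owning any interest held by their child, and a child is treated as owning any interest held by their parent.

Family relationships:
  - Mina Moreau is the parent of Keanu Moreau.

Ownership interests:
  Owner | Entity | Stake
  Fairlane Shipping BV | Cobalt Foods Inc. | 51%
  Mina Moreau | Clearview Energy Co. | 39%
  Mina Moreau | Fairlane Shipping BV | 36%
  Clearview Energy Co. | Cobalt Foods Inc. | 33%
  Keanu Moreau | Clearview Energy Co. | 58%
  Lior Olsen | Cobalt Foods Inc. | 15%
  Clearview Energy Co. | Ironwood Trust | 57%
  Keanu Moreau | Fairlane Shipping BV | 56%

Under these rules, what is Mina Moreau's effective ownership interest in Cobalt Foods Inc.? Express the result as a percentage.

By parent–child attribution (R3), Mina Moreau is treated as also owning Keanu Moreau's interest in Fairlane Shipping BV, giving 36% + 56% = 92%.
By parent–child attribution (R3), Mina Moreau is treated as also owning Keanu Moreau's interest in Clearview Energy Co, giving 39% + 58% = 97%.
Chain via Fairlane Shipping BV (R1): 92% × 51% = 46.92% of Cobalt Foods Inc.
Chain via Clearview Energy Co. (R1): 97% × 33% = 32.01% of Cobalt Foods Inc.
Aggregating (R2): 46.92% + 32.01% = 78.93%.

78.93%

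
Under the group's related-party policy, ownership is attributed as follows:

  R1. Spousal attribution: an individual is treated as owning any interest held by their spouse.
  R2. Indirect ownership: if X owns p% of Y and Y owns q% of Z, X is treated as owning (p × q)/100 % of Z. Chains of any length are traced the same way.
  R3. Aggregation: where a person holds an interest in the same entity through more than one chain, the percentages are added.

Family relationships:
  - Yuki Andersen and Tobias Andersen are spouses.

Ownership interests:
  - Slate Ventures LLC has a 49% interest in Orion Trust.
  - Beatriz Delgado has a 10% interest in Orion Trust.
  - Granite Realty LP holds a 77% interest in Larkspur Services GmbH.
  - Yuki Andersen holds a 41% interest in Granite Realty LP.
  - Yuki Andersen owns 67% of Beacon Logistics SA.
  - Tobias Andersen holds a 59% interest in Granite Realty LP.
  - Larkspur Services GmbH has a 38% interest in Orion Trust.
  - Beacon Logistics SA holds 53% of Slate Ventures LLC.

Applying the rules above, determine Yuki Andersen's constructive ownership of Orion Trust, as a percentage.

By spousal attribution (R1), Yuki Andersen is treated as also owning Tobias Andersen's interest in Granite Realty LP, giving 41% + 59% = 100%.
Chain via Beacon Logistics SA → Slate Ventures LLC (R2): 67% × 53% × 49% = 17.3999% of Orion Trust.
Chain via Granite Realty LP → Larkspur Services GmbH (R2): 100% × 77% × 38% = 29.26% of Orion Trust.
Aggregating (R3): 17.3999% + 29.26% = 46.6599%.

46.6599%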